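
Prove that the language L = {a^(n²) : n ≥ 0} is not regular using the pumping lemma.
Assume for contradiction that L is regular, and let p ≥ 1 be the pumping length given by the pumping lemma.
Choose s = a^(p²). Then s ∈ L and |s| = p² ≥ p.
By the pumping lemma, s = xyz for some x, y, z with |xy| ≤ p, |y| ≥ 1, and xy^i z ∈ L for every i ≥ 0.
Here y = a^k for some k with 1 ≤ k ≤ |xy| ≤ p.

Take i = 2: |xy²z| = p² + k.
Now p² < p² + k ≤ p² + p < p² + 2p + 1 = (p + 1)².
So |xy²z| lies strictly between the consecutive squares p² and (p + 1)², hence is not a perfect square, and xy²z ∉ L.

This contradicts the pumping lemma, which requires xy^i z ∈ L for all i ≥ 0.
Hence L = {a^(n²) : n ≥ 0} is not regular. ∎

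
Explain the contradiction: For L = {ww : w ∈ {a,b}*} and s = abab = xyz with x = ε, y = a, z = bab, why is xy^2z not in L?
xy²z = aabab ∉ L

Pumping with i = 2 replaces y = a by y² = aa:
- Original: s = xyz = abab; abab splits into halves ab · ab, which are equal, so it is in L (w = ab)
- Pumped: xy²z = ε · aa · bab = aabab
- aabab has odd length 5, so it cannot be written as ww and is not in L

The pumping lemma would require xy²z ∈ L, so this decomposition yields a contradiction.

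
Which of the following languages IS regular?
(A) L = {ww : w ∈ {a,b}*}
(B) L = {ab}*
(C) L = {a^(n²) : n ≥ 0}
(B) {ab}*

(B) L = {ab}* is regular.

This can be recognized by a finite automaton (DFA/NFA).
Regular expressions like {ab}* define regular languages.

The other choices are not regular:
- {a^(n²) : n ≥ 0}: After pumping, length is no longer a perfect square
- {ww : w ∈ {a,b}*}: After pumping, the two halves no longer match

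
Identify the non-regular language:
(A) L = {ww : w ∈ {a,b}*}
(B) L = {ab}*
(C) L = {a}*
(A) {ww : w ∈ {a,b}*}

(A) L = {ww : w ∈ {a,b}*} is NOT regular.

The pumping lemma can be used to prove this:
After pumping, the two halves no longer match

The other languages are regular because they can be recognized by finite automata.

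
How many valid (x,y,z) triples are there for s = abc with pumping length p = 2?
3

For s = 'abc' with pumping length p = 2:

Constraints: |xy| ≤ 2, |y| > 0

Valid decompositions (|xy| ≤ p, |y| ≥ 1):
  • x='', y='a', z='bc'
  • x='a', y='b', z='c'
  • x='', y='ab', z='c'

Total count: 3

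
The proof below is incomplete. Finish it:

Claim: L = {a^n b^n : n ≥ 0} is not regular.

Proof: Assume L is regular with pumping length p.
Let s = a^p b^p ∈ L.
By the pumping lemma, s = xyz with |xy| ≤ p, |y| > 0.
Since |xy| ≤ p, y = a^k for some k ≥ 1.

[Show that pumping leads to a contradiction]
Consider xy²z = a^(p+k) b^p.

Since k ≥ 1, we have p + k > p.
So xy²z has more a's than b's: (p+k) a's vs p b's.
This means xy²z ∉ L because a^n b^n requires equal counts.

This contradicts the pumping lemma which states xy²z ∈ L.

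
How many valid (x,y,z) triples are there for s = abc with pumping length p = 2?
3

For s = 'abc' with pumping length p = 2:

Constraints: |xy| ≤ 2, |y| > 0

Valid decompositions (|xy| ≤ p, |y| ≥ 1):
  • x='', y='a', z='bc'
  • x='a', y='b', z='c'
  • x='', y='ab', z='c'

Total count: 3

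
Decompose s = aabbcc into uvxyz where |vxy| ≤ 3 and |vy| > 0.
u='aa', v='b', x='b', y='c', z='c'

For s = aabbcc with pumping length p = 3:

One valid decomposition:
- u = 'aa'
- v = 'b'
- x = 'b'
- y = 'c'
- z = 'c'

Verification:
- uvxyz = 'aa' + 'b' + 'b' + 'c' + 'c' = aabbcc ✓
- |vxy| = |'bbc'| = 3 ≤ 3 ✓
- |vy| = |'bc'| = 2 > 0 ✓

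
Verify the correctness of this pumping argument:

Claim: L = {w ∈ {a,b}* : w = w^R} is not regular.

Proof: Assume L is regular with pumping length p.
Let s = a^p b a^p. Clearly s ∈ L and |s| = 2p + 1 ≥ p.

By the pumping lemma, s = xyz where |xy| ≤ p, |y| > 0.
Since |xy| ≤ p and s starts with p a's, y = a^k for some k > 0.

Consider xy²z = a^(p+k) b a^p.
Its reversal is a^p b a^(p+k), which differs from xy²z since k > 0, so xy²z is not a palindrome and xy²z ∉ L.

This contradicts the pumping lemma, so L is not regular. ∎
The proof is correct.

This proof is valid because:
1. s = a^p b a^p is in L and is chosen in terms of p, so |s| ≥ p holds for every p
2. The decomposition analysis is correct: |xy| ≤ p forces y to lie inside the leading a's
3. The contradiction is valid: a^(p+k) b a^p has more a's before the b than after it, so it is not a palindrome
4. The conclusion follows logically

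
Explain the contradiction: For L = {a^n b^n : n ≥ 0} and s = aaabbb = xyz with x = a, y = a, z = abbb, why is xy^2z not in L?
xy²z = aaaabbb ∉ L

Pumping with i = 2 replaces y = a by y² = aa:
- Original: s = xyz = aaabbb; aaabbb = a^3 b^3 has equal counts (3 = 3), so it is in L
- Pumped: xy²z = a · aa · abbb = aaaabbb
- aaaabbb has 4 a's and 3 b's; 4 ≠ 3, so it is not in L

The pumping lemma would require xy²z ∈ L, so this decomposition yields a contradiction.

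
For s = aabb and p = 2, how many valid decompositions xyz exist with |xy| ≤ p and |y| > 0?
3

For s = 'aabb' with pumping length p = 2:

Constraints: |xy| ≤ 2, |y| > 0

Valid decompositions (|xy| ≤ p, |y| ≥ 1):
  • x='', y='a', z='abb'
  • x='a', y='a', z='bb'
  • x='', y='aa', z='bb'

Total count: 3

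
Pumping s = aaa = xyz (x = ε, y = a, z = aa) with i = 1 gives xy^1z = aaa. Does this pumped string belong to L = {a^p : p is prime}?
Yes

xy¹z = ε · a · aa = aaa.
aaa has length 3, which is prime, so it is in L.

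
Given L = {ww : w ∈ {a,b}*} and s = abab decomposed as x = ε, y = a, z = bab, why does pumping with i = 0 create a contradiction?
xy⁰z = bab ∉ L

Pumping with i = 0 replaces y = a by y⁰ = ε:
- Original: s = xyz = abab; abab splits into halves ab · ab, which are equal, so it is in L (w = ab)
- Pumped: xy⁰z = ε · ε · bab = bab
- bab has odd length 3, so it cannot be written as ww and is not in L

The pumping lemma would require xy⁰z ∈ L, so this decomposition yields a contradiction.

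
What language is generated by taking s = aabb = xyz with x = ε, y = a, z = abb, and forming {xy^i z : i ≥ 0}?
{xy^i z : i ≥ 0} = {a^(i+1) b^2 : i ≥ 0} = {abb, aabb, aaabb, ...}

With x = ε, y = a, z = abb: Starting with aabb and pumping the first 'a' (z = abb keeps the second 'a'), we get strings with i+1 a's followed by 2 b's for i = 0, 1, 2, ...; note bb is not produced because z always contributes one a.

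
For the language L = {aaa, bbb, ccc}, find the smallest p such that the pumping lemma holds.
p = 4

For a finite language L, the pumping lemma holds vacuously if p > max|s| for s ∈ L.

The longest string in L = {aaa, bbb, ccc} has length 3.
If p = 4, then no string s ∈ L has |s| ≥ p, so the condition is vacuously true.

The minimum pumping length is p = 4.

Why no smaller p works: for any p ≤ 3, the longest string s ∈ L has |s| = 3 ≥ p, so it would
have to be pumpable; but pumping up (i = 2, 3, ...) produces ever longer strings, which cannot all lie in the
finite language L. So the pumping property fails for every p ≤ 3.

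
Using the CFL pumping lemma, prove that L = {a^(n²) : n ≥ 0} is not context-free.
Assume for contradiction that L is context-free, and let p ≥ 1 be the pumping length given by the pumping lemma for CFLs.
Choose s = a^(p²). Then s ∈ L and |s| = p² ≥ p.
By the CFL pumping lemma, s = uvxyz for some u, v, x, y, z with |vxy| ≤ p, |vy| ≥ 1, and uv^i xy^i z ∈ L for every i ≥ 0.
All symbols are a's, so only lengths matter: let k = |vy|, with 1 ≤ k ≤ |vxy| ≤ p.

Take i = 2: |uv²xy²z| = p² + k, and p² < p² + k ≤ p² + p < (p + 1)².
So the length lies strictly between consecutive squares and is not a perfect square; uv²xy²z ∉ L.

This contradicts the CFL pumping lemma, which requires uv^i xy^i z ∈ L for all i ≥ 0.
Hence L = {a^(n²) : n ≥ 0} is not context-free. ∎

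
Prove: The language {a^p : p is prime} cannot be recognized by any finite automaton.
Assume for contradiction that L is regular, and let p ≥ 1 be the pumping length given by the pumping lemma.
Choose a prime q with q ≥ p (one exists because there are infinitely many primes) and let s = a^q. Then s ∈ L and |s| = q ≥ p.
By the pumping lemma, s = xyz for some x, y, z with |xy| ≤ p, |y| ≥ 1, and xy^i z ∈ L for every i ≥ 0.
Here y = a^k for some k with 1 ≤ k ≤ p, and xy^i z = a^(q + (i − 1)k) for every i ≥ 0.

Take i = q + 1: |xy^(q+1) z| = q + qk = q(k + 1).
Both factors satisfy q ≥ 2 and k + 1 ≥ 2, so q(k + 1) is composite, and xy^(q+1) z ∉ L.

This contradicts the pumping lemma, which requires xy^i z ∈ L for all i ≥ 0.
Hence L = {a^p : p is prime} is not regular. ∎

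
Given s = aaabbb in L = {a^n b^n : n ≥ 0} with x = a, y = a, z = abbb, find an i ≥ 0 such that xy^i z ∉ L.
i = 2

xy²z = a · aa · abbb = aaaabbb; aaaabbb has 4 a's and 3 b's; 4 ≠ 3, so it is not in L.
(Other choices also work, e.g. i = 0, 3; only i = 1 is guaranteed to stay in L since xy¹z = s.)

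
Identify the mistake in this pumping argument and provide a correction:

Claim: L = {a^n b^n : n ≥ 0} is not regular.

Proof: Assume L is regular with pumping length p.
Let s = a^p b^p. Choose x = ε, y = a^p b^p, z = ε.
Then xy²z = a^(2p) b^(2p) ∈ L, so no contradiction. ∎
Error: The decomposition violates |xy| ≤ p. With y = a^p b^p, |xy| = |y| = 2p > p. (The proof also miscomputes xy²z, which would be a^p b^p a^p b^p rather than a^(2p) b^(2p), and it wrongly treats one harmless decomposition as settling the matter — the prover does not get to choose the decomposition.)

Correction: The pumping lemma requires |xy| ≤ p, and the argument must handle every decomposition satisfying |xy| ≤ p, |y| ≥ 1. Since s starts with p a's, any such y consists only of a's, say y = a^k with k ≥ 1. Then xy²z = a^(p+k) b^p has unequal numbers of a's and b's, so xy²z ∉ L — the required contradiction.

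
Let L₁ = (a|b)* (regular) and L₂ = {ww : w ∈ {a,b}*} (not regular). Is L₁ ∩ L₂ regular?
No — L₁ ∩ L₂ is not regular.

(a|b)* is all strings over {a,b}, so L₁ ∩ L₂ = {ww : w ∈ {a,b}*} = L₂ itself, which is not regular (pump s = a^p b a^p b).

Note that the bare facts "L₁ regular, L₂ non-regular" do not settle the question by themselves: the closure of regular languages under ∪, ∩, complement and difference applies only when BOTH operands are regular. With a non-regular operand the result can come out regular or non-regular depending on the specific languages, so one has to work out L₁ ∩ L₂ for this particular pair, as above.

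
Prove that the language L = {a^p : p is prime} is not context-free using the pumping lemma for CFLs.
Assume for contradiction that L is context-free, and let p ≥ 1 be the pumping length given by the pumping lemma for CFLs.
Choose a prime q with q ≥ p and let s = a^q. Then s ∈ L and |s| = q ≥ p.
By the CFL pumping lemma, s = uvxyz for some u, v, x, y, z with |vxy| ≤ p, |vy| ≥ 1, and uv^i xy^i z ∈ L for every i ≥ 0.
All symbols are a's, so only lengths matter: let k = |vy|, with 1 ≤ k ≤ p. Then |uv^i xy^i z| = q + (i − 1)k.

Take i = q + 1: the length is q + qk = q(k + 1).
Both factors satisfy q ≥ 2 and k + 1 ≥ 2, so q(k + 1) is composite and uv^(q+1) xy^(q+1) z ∉ L.

This contradicts the CFL pumping lemma, which requires uv^i xy^i z ∈ L for all i ≥ 0.
Hence L = {a^p : p is prime} is not context-free. ∎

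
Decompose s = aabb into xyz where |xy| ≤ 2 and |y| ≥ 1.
x = 'a', y = 'a', z = 'bb'

For s = aabb and p = 2, one valid decomposition is:
- x = 'a' (length 1)
- y = 'a' (length 1)
- z = 'bb' (length 2)

Verification:
- xyz = 'a' + 'a' + 'bb' = aabb ✓
- |xy| = 2 ≤ 2 ✓
- |y| = 1 > 0 ✓

All pumping lemma constraints are satisfied.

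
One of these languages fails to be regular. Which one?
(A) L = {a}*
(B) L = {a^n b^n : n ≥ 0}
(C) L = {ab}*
(B) {a^n b^n : n ≥ 0}

(B) L = {a^n b^n : n ≥ 0} is NOT regular.

The pumping lemma can be used to prove this:
After pumping, the number of a's and b's become unequal

The other languages are regular because they can be recognized by finite automata.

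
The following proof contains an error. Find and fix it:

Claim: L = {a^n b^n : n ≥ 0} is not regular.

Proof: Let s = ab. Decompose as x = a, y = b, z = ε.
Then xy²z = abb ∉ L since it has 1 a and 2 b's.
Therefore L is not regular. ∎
Error: The string s = ab might be shorter than the pumping length p.

Correction: Choose s = a^p b^p to ensure |s| ≥ p. Also, the decomposition is wrong: with |xy| ≤ p, y cannot include b's when s starts with p a's.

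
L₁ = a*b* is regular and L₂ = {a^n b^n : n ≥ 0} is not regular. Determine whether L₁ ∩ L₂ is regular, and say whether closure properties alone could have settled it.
No — L₁ ∩ L₂ is not regular.

Every string a^n b^n already lies in a*b*, so L₁ ∩ L₂ = {a^n b^n : n ≥ 0} = L₂ itself, which is the standard non-regular language (pump s = a^p b^p).

Note that the bare facts "L₁ regular, L₂ non-regular" do not settle the question by themselves: the closure of regular languages under ∪, ∩, complement and difference applies only when BOTH operands are regular. With a non-regular operand the result can come out regular or non-regular depending on the specific languages, so one has to work out L₁ ∩ L₂ for this particular pair, as above.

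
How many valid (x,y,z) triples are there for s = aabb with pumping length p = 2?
3

For s = 'aabb' with pumping length p = 2:

Constraints: |xy| ≤ 2, |y| > 0

Valid decompositions (|xy| ≤ p, |y| ≥ 1):
  • x='', y='a', z='abb'
  • x='a', y='a', z='bb'
  • x='', y='aa', z='bb'

Total count: 3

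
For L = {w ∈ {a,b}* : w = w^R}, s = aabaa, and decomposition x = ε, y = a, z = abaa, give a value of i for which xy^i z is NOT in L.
i = 0

xy⁰z = ε · ε · abaa = abaa; abaa reversed is aaba ≠ abaa, so it is not a palindrome and is not in L.
(Other choices also work, e.g. i = 2, 3; only i = 1 is guaranteed to stay in L since xy¹z = s.)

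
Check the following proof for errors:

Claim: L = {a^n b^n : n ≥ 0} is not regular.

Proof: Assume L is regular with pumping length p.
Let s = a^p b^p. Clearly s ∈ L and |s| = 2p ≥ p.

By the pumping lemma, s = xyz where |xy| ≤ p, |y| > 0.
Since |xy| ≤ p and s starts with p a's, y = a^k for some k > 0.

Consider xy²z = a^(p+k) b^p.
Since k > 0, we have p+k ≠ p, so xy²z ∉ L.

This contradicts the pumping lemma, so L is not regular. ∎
The proof is correct.

This proof is valid because:
1. The string s = a^p b^p is correctly in L
2. The decomposition analysis is correct: y must consist only of a's
3. The contradiction is valid: pumping increases a's but not b's
4. The conclusion follows logically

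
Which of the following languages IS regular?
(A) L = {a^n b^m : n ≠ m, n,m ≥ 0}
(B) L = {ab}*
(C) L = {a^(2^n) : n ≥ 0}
(B) {ab}*

(B) L = {ab}* is regular.

This can be recognized by a finite automaton (DFA/NFA).
Regular expressions like {ab}* define regular languages.

The other choices are not regular:
- {a^n b^m : n ≠ m, n,m ≥ 0}: After pumping a's, we can make n = m
- {a^(2^n) : n ≥ 0}: After pumping, length is no longer a power of 2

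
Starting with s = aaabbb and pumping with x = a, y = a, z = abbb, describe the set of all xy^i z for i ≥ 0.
{xy^i z : i ≥ 0} = {a^(2+i) b^3 : i ≥ 0} = {aabbb, aaabbb, aaaabbb, ...}

With x = a, y = a, z = abbb: Starting with aaabbb and pumping the second 'a', we get strings with 2+i a's followed by 3 b's for i = 0, 1, 2, ...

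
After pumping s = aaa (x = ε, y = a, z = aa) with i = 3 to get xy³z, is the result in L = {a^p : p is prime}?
Yes

xy³z = ε · aaa · aa = aaaaa.
aaaaa has length 5, which is prime, so it is in L.
(A single pumped string landing in L is not a contradiction by itself; a non-regularity proof needs some i for which xy^i z ∉ L, for every admissible decomposition.)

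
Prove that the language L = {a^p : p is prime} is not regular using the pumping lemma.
Assume for contradiction that L is regular, and let p ≥ 1 be the pumping length given by the pumping lemma.
Choose a prime q with q ≥ p (one exists because there are infinitely many primes) and let s = a^q. Then s ∈ L and |s| = q ≥ p.
By the pumping lemma, s = xyz for some x, y, z with |xy| ≤ p, |y| ≥ 1, and xy^i z ∈ L for every i ≥ 0.
Here y = a^k for some k with 1 ≤ k ≤ p, and xy^i z = a^(q + (i − 1)k) for every i ≥ 0.

Take i = q + 1: |xy^(q+1) z| = q + qk = q(k + 1).
Both factors satisfy q ≥ 2 and k + 1 ≥ 2, so q(k + 1) is composite, and xy^(q+1) z ∉ L.

This contradicts the pumping lemma, which requires xy^i z ∈ L for all i ≥ 0.
Hence L = {a^p : p is prime} is not regular. ∎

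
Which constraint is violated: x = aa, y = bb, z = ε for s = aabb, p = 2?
Violated: |xy| ≤ p

The decomposition x = aa, y = bb, z = ε for s = aabb with p = 2
violates the constraint: |xy| ≤ p

|xy| = |aabb| = 4 > 2 = p. The decomposition puts too many characters in xy.

Pumping lemma constraints:
1. xyz = s (decomposition is valid)
2. |xy| ≤ p
3. |y| > 0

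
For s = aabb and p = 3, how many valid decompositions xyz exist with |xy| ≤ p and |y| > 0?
6

For s = 'aabb' with pumping length p = 3:

Constraints: |xy| ≤ 3, |y| > 0

Valid decompositions (|xy| ≤ p, |y| ≥ 1):
  • x='', y='a', z='abb'
  • x='a', y='a', z='bb'
  • x='', y='aa', z='bb'
  • x='aa', y='b', z='b'
  • x='a', y='ab', z='b'
  • x='', y='aab', z='b'

Total count: 6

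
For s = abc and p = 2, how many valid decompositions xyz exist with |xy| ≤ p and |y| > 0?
3

For s = 'abc' with pumping length p = 2:

Constraints: |xy| ≤ 2, |y| > 0

Valid decompositions (|xy| ≤ p, |y| ≥ 1):
  • x='', y='a', z='bc'
  • x='a', y='b', z='c'
  • x='', y='ab', z='c'

Total count: 3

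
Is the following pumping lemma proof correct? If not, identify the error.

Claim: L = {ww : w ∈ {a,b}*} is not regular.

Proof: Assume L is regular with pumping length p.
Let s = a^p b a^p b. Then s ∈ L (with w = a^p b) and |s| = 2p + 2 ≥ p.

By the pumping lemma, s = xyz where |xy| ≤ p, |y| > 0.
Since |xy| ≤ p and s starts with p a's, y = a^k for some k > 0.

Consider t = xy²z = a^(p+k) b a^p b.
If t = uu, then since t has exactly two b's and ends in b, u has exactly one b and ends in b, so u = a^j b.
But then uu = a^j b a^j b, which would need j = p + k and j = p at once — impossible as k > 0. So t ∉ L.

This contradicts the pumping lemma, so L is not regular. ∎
The proof is correct.

This proof is valid because:
1. s = a^p b a^p b is in L and is chosen in terms of p, so |s| ≥ p holds for every p
2. The decomposition analysis is correct: |xy| ≤ p forces y to lie inside the leading a's
3. The contradiction is valid: the argument shows a^(p+k) b a^p b cannot be split into two equal halves
4. The conclusion follows logically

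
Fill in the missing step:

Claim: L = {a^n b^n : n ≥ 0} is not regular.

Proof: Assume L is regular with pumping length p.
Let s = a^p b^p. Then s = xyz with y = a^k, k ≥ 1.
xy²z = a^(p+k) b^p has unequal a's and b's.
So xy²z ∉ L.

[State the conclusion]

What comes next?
This contradicts the pumping lemma for regular languages,
which guarantees xy^i z ∈ L for all i ≥ 0.

Since our assumption that L is regular leads to a contradiction,
we conclude that L = {a^n b^n : n ≥ 0} is NOT regular. ∎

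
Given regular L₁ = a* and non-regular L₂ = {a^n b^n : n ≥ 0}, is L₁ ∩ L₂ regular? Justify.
Yes — L₁ ∩ L₂ is regular.

A string of a* contains no b's, and the only string of {a^n b^n} with no b's is ε (n = 0). So L₁ ∩ L₂ = {ε}, a finite language, which is regular.

Note that the bare facts "L₁ regular, L₂ non-regular" do not settle the question by themselves: the closure of regular languages under ∪, ∩, complement and difference applies only when BOTH operands are regular. With a non-regular operand the result can come out regular or non-regular depending on the specific languages, so one has to work out L₁ ∩ L₂ for this particular pair, as above.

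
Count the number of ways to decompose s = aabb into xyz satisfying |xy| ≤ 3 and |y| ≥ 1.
6

For s = 'aabb' with pumping length p = 3:

Constraints: |xy| ≤ 3, |y| > 0

Valid decompositions (|xy| ≤ p, |y| ≥ 1):
  • x='', y='a', z='abb'
  • x='a', y='a', z='bb'
  • x='', y='aa', z='bb'
  • x='aa', y='b', z='b'
  • x='a', y='ab', z='b'
  • x='', y='aab', z='b'

Total count: 6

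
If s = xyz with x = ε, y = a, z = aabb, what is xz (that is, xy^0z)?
aabb

Given x = '', y = 'a', z = 'aabb' and i = 0:

xy^0z = x + y·y·...·y (0 times) + z
       = '' + 'a'^0 + 'aabb'
       = '' + '' + 'aabb'
       = 'aabb'

The pumped string is 'aabb' with length 4.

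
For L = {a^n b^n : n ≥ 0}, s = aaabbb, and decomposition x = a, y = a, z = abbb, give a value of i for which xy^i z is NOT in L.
i = 2

xy²z = a · aa · abbb = aaaabbb; aaaabbb has 4 a's and 3 b's; 4 ≠ 3, so it is not in L.
(Other choices also work, e.g. i = 0, 3; only i = 1 is guaranteed to stay in L since xy¹z = s.)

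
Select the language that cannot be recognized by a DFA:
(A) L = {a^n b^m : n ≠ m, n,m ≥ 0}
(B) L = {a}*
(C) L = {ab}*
(A) {a^n b^m : n ≠ m, n,m ≥ 0}

(A) L = {a^n b^m : n ≠ m, n,m ≥ 0} is NOT regular.

The pumping lemma can be used to prove this:
After pumping a's, we can make n = m

The other languages are regular because they can be recognized by finite automata.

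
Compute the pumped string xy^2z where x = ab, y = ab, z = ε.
ababab

Given x = 'ab', y = 'ab', z = '' and i = 2:

xy^2z = x + y·y·...·y (2 times) + z
       = 'ab' + 'ab'^2 + ''
       = 'ab' + 'abab' + ''
       = 'ababab'

The pumped string is 'ababab' with length 6.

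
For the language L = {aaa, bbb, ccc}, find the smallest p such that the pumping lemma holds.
p = 4

For a finite language L, the pumping lemma holds vacuously if p > max|s| for s ∈ L.

The longest string in L = {aaa, bbb, ccc} has length 3.
If p = 4, then no string s ∈ L has |s| ≥ p, so the condition is vacuously true.

The minimum pumping length is p = 4.

Why no smaller p works: for any p ≤ 3, the longest string s ∈ L has |s| = 3 ≥ p, so it would
have to be pumpable; but pumping up (i = 2, 3, ...) produces ever longer strings, which cannot all lie in the
finite language L. So the pumping property fails for every p ≤ 3.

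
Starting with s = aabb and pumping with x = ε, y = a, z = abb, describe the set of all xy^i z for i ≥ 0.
{xy^i z : i ≥ 0} = {a^(i+1) b^2 : i ≥ 0} = {abb, aabb, aaabb, ...}

With x = ε, y = a, z = abb: Starting with aabb and pumping the first 'a' (z = abb keeps the second 'a'), we get strings with i+1 a's followed by 2 b's for i = 0, 1, 2, ...; note bb is not produced because z always contributes one a.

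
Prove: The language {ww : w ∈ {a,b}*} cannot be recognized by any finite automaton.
Assume for contradiction that L is regular, and let p ≥ 1 be the pumping length given by the pumping lemma.
Choose s = a^p b a^p b. Then s ∈ L (take w = a^p b) and |s| = 2p + 2 ≥ p.
By the pumping lemma, s = xyz for some x, y, z with |xy| ≤ p, |y| ≥ 1, and xy^i z ∈ L for every i ≥ 0.
Since |xy| ≤ p and the first p symbols of s are all a's, y = a^k for some k with 1 ≤ k ≤ p.

Take i = 2: t = xy²z = a^(p + k) b a^p b.
Suppose t = uu for some string u. The string t contains exactly two b's and ends in b, so u contains exactly one b and ends in b; hence u = a^j b for some j, and uu = a^j b a^j b. Comparing with t = a^(p + k) b a^p b forces j = p + k (first block) and j = p (second block), which is impossible since k ≥ 1. So t ∉ L.

This contradicts the pumping lemma, which requires xy^i z ∈ L for all i ≥ 0.
Hence L = {ww : w ∈ {a,b}*} is not regular. ∎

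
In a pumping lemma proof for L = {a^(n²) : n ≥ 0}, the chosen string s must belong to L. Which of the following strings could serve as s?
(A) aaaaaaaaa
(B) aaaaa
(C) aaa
(A) aaaaaaaaa

The pumping lemma is applied to a string s that lies in L, so first check membership of each option:
- (A) aaaaaaaaa has length 9 = 3², a perfect square, so it is in L ✓
- (B) aaaaa has length 5, strictly between 2² = 4 and 3² = 9, so it is not in L ✗
- (C) aaa has length 3, strictly between 1² = 1 and 2² = 4, so it is not in L ✗

Only (A) aaaaaaaaa is in L, so it is the only candidate that could play the role of s.
(In a complete proof one picks s in terms of the pumping length p so that |s| ≥ p is guaranteed; a fixed string like aaaaaaaaa illustrates the shape of such an s.)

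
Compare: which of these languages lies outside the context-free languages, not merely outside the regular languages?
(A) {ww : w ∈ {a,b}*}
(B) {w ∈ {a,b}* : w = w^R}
(A) {ww : w ∈ {a,b}*}

(A) {ww : w ∈ {a,b}*} requires the CFL pumping lemma.

- {w ∈ {a,b}* : w = w^R} is context-free (but not regular)
  • Can be shown non-regular with the regular pumping lemma
  • After pumping, the string is no longer symmetric

- {ww : w ∈ {a,b}*} is NOT context-free
  • Requires the CFL pumping lemma to prove
  • Cannot verify equality of two arbitrary substrings

The CFL pumping lemma is "stronger" in that it can prove non-membership
in the larger class of context-free languages.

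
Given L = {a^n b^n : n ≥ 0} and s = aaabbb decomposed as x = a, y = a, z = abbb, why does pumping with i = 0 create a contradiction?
xy⁰z = aabbb ∉ L

Pumping with i = 0 replaces y = a by y⁰ = ε:
- Original: s = xyz = aaabbb; aaabbb = a^3 b^3 has equal counts (3 = 3), so it is in L
- Pumped: xy⁰z = a · ε · abbb = aabbb
- aabbb has 2 a's and 3 b's; 2 ≠ 3, so it is not in L

The pumping lemma would require xy⁰z ∈ L, so this decomposition yields a contradiction.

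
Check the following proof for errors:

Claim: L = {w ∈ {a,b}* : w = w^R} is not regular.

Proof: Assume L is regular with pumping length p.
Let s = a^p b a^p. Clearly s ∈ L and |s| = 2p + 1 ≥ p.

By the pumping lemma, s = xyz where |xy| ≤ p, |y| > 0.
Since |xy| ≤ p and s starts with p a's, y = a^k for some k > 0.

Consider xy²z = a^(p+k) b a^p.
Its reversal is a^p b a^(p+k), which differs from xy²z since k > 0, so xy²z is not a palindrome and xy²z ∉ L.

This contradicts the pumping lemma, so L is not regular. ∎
The proof is correct.

This proof is valid because:
1. s = a^p b a^p is in L and is chosen in terms of p, so |s| ≥ p holds for every p
2. The decomposition analysis is correct: |xy| ≤ p forces y to lie inside the leading a's
3. The contradiction is valid: a^(p+k) b a^p has more a's before the b than after it, so it is not a palindrome
4. The conclusion follows logically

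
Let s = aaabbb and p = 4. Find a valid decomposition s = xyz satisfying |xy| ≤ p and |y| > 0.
x = 'a', y = 'a', z = 'abbb'

For s = aaabbb and p = 4, one valid decomposition is:
- x = 'a' (length 1)
- y = 'a' (length 1)
- z = 'abbb' (length 4)

Verification:
- xyz = 'a' + 'a' + 'abbb' = aaabbb ✓
- |xy| = 2 ≤ 4 ✓
- |y| = 1 > 0 ✓

All pumping lemma constraints are satisfied.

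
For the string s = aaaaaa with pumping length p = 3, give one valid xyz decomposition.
x = '', y = 'aaa', z = 'aaa'

For s = aaaaaa and p = 3, one valid decomposition is:
- x = '' (length 0)
- y = 'aaa' (length 3)
- z = 'aaa' (length 3)

Verification:
- xyz = '' + 'aaa' + 'aaa' = aaaaaa ✓
- |xy| = 3 ≤ 3 ✓
- |y| = 3 > 0 ✓

All pumping lemma constraints are satisfied.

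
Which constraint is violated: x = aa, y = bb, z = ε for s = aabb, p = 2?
Violated: |xy| ≤ p

The decomposition x = aa, y = bb, z = ε for s = aabb with p = 2
violates the constraint: |xy| ≤ p

|xy| = |aabb| = 4 > 2 = p. The decomposition puts too many characters in xy.

Pumping lemma constraints:
1. xyz = s (decomposition is valid)
2. |xy| ≤ p
3. |y| > 0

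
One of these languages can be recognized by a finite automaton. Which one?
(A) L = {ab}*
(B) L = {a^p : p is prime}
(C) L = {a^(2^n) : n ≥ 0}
(A) {ab}*

(A) L = {ab}* is regular.

This can be recognized by a finite automaton (DFA/NFA).
Regular expressions like {ab}* define regular languages.

The other choices are not regular:
- {a^(2^n) : n ≥ 0}: After pumping, length is no longer a power of 2
- {a^p : p is prime}: After pumping, the length becomes composite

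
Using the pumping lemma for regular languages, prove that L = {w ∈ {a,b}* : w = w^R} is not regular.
Assume for contradiction that L is regular, and let p ≥ 1 be the pumping length given by the pumping lemma.
Choose s = a^p b a^p. Then s ∈ L (it reads the same in both directions) and |s| = 2p + 1 ≥ p.
By the pumping lemma, s = xyz for some x, y, z with |xy| ≤ p, |y| ≥ 1, and xy^i z ∈ L for every i ≥ 0.
Since |xy| ≤ p and the first p symbols of s are all a's, y = a^k for some k with 1 ≤ k ≤ p.

Take i = 2: xy²z = a^(p + k) b a^p.
Its reversal is a^p b a^(p + k). These differ because the block of a's before the unique b has length p + k in one and p in the other, and p + k ≠ p since k ≥ 1. So xy²z is not a palindrome, i.e. xy²z ∉ L.

This contradicts the pumping lemma, which requires xy^i z ∈ L for all i ≥ 0.
Hence L = {w ∈ {a,b}* : w = w^R} is not regular. ∎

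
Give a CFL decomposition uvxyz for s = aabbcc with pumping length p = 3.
u='aa', v='b', x='b', y='c', z='c'

For s = aabbcc with pumping length p = 3:

One valid decomposition:
- u = 'aa'
- v = 'b'
- x = 'b'
- y = 'c'
- z = 'c'

Verification:
- uvxyz = 'aa' + 'b' + 'b' + 'c' + 'c' = aabbcc ✓
- |vxy| = |'bbc'| = 3 ≤ 3 ✓
- |vy| = |'bc'| = 2 > 0 ✓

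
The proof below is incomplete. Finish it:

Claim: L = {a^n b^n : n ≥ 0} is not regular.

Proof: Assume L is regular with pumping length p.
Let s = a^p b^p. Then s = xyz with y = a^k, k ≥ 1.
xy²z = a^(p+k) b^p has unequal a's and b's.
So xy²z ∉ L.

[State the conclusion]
This contradicts the pumping lemma for regular languages,
which guarantees xy^i z ∈ L for all i ≥ 0.

Since our assumption that L is regular leads to a contradiction,
we conclude that L = {a^n b^n : n ≥ 0} is NOT regular. ∎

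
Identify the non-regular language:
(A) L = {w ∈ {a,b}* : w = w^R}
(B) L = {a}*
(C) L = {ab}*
(A) {w ∈ {a,b}* : w = w^R}

(A) L = {w ∈ {a,b}* : w = w^R} is NOT regular.

The pumping lemma can be used to prove this:
After pumping, the string is no longer symmetric

The other languages are regular because they can be recognized by finite automata.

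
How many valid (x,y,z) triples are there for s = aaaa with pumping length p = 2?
3

For s = 'aaaa' with pumping length p = 2:

Constraints: |xy| ≤ 2, |y| > 0

Valid decompositions (|xy| ≤ p, |y| ≥ 1):
  • x='', y='a', z='aaa'
  • x='a', y='a', z='aa'
  • x='', y='aa', z='aa'

Total count: 3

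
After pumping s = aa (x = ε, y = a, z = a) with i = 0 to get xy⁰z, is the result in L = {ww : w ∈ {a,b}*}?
No

xy⁰z = ε · ε · a = a.
a has odd length 1, so it cannot be written as ww and is not in L.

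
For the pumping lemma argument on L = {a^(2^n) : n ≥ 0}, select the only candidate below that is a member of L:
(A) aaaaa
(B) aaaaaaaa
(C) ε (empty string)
(B) aaaaaaaa

The pumping lemma is applied to a string s that lies in L, so first check membership of each option:
- (A) aaaaa has length 5, strictly between 2^2 = 4 and 2^3 = 8, so it is not in L ✗
- (B) aaaaaaaa has length 8 = 2^3, so it is in L ✓
- (C) ε has length 0, which is not a power of 2, so it is not in L ✗

Only (B) aaaaaaaa is in L, so it is the only candidate that could play the role of s.
(In a complete proof one picks s in terms of the pumping length p so that |s| ≥ p is guaranteed; a fixed string like aaaaaaaa illustrates the shape of such an s.)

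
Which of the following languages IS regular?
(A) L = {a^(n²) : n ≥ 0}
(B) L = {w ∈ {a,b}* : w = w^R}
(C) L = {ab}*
(C) {ab}*

(C) L = {ab}* is regular.

This can be recognized by a finite automaton (DFA/NFA).
Regular expressions like {ab}* define regular languages.

The other choices are not regular:
- {w ∈ {a,b}* : w = w^R}: After pumping, the string is no longer symmetric
- {a^(n²) : n ≥ 0}: After pumping, length is no longer a perfect square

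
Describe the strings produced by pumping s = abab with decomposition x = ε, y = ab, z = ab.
{xy^i z : i ≥ 0} = {(ab)^(i+1) : i ≥ 0} = {ab, abab, ababab, ...}

With x = ε, y = ab, z = ab: Pumping 'ab' gives strings of alternating a's and b's.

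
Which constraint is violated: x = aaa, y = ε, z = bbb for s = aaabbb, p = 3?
Violated: |y| > 0

The decomposition x = aaa, y = ε, z = bbb for s = aaabbb with p = 3
violates the constraint: |y| > 0

|y| = 0, but the pumping lemma requires |y| > 0 (y must be non-empty).

Pumping lemma constraints:
1. xyz = s (decomposition is valid)
2. |xy| ≤ p
3. |y| > 0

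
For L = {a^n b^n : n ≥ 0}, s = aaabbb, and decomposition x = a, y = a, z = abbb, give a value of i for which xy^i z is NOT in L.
i = 3

xy³z = a · aaa · abbb = aaaaabbb; aaaaabbb has 5 a's and 3 b's; 5 ≠ 3, so it is not in L.
(Other choices also work, e.g. i = 0, 2; only i = 1 is guaranteed to stay in L since xy¹z = s.)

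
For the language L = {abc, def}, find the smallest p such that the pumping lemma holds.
p = 4

For a finite language L, the pumping lemma holds vacuously if p > max|s| for s ∈ L.

The longest string in L = {abc, def} has length 3.
If p = 4, then no string s ∈ L has |s| ≥ p, so the condition is vacuously true.

The minimum pumping length is p = 4.

Why no smaller p works: for any p ≤ 3, the longest string s ∈ L has |s| = 3 ≥ p, so it would
have to be pumpable; but pumping up (i = 2, 3, ...) produces ever longer strings, which cannot all lie in the
finite language L. So the pumping property fails for every p ≤ 3.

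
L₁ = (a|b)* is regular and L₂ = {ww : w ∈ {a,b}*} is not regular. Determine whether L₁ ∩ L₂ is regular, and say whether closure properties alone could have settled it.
No — L₁ ∩ L₂ is not regular.

(a|b)* is all strings over {a,b}, so L₁ ∩ L₂ = {ww : w ∈ {a,b}*} = L₂ itself, which is not regular (pump s = a^p b a^p b).

Note that the bare facts "L₁ regular, L₂ non-regular" do not settle the question by themselves: the closure of regular languages under ∪, ∩, complement and difference applies only when BOTH operands are regular. With a non-regular operand the result can come out regular or non-regular depending on the specific languages, so one has to work out L₁ ∩ L₂ for this particular pair, as above.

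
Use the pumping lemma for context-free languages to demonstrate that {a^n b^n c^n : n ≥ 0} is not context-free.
Assume for contradiction that L is context-free, and let p ≥ 1 be the pumping length given by the pumping lemma for CFLs.
Choose s = a^p b^p c^p. Then s ∈ L and |s| = 3p ≥ p.
By the CFL pumping lemma, s = uvxyz for some u, v, x, y, z with |vxy| ≤ p, |vy| ≥ 1, and uv^i xy^i z ∈ L for every i ≥ 0.

Because |vxy| ≤ p, the window vxy cannot contain both an a and a c: any substring of s containing both must include the entire block b^p plus at least one a and one c, so it has length ≥ p + 2 > p.
Hence at least one of the letters a, c does not occur in vy at all.

Take i = 0: the string uxz is obtained from s by deleting |vy| ≥ 1 symbols, so |uxz| = 3p − |vy| < 3p.
But the letter (a or c) that does not occur in vy still occurs exactly p times in uxz. Every string of L with exactly p copies of some letter is a^p b^p c^p, of length 3p. Since |uxz| < 3p, uxz ∉ L.

This contradicts the CFL pumping lemma, which requires uv^i xy^i z ∈ L for all i ≥ 0.
Hence L = {a^n b^n c^n : n ≥ 0} is not context-free. ∎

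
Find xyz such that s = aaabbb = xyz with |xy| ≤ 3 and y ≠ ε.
x = '', y = 'aaa', z = 'bbb'

For s = aaabbb and p = 3, one valid decomposition is:
- x = '' (length 0)
- y = 'aaa' (length 3)
- z = 'bbb' (length 3)

Verification:
- xyz = '' + 'aaa' + 'bbb' = aaabbb ✓
- |xy| = 3 ≤ 3 ✓
- |y| = 3 > 0 ✓

All pumping lemma constraints are satisfied.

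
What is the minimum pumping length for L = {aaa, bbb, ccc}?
p = 4

For a finite language L, the pumping lemma holds vacuously if p > max|s| for s ∈ L.

The longest string in L = {aaa, bbb, ccc} has length 3.
If p = 4, then no string s ∈ L has |s| ≥ p, so the condition is vacuously true.

The minimum pumping length is p = 4.

Why no smaller p works: for any p ≤ 3, the longest string s ∈ L has |s| = 3 ≥ p, so it would
have to be pumpable; but pumping up (i = 2, 3, ...) produces ever longer strings, which cannot all lie in the
finite language L. So the pumping property fails for every p ≤ 3.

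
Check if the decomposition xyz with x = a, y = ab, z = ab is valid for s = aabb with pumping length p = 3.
Violated: xyz = s

The decomposition x = a, y = ab, z = ab for s = aabb with p = 3
violates the constraint: xyz = s

xyz = 'a' + 'ab' + 'ab' = 'aabab' ≠ 'aabb' = s. The decomposition doesn't reconstruct s.

Pumping lemma constraints:
1. xyz = s (decomposition is valid)
2. |xy| ≤ p
3. |y| > 0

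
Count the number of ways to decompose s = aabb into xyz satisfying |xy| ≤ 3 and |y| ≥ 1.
6

For s = 'aabb' with pumping length p = 3:

Constraints: |xy| ≤ 3, |y| > 0

Valid decompositions (|xy| ≤ p, |y| ≥ 1):
  • x='', y='a', z='abb'
  • x='a', y='a', z='bb'
  • x='', y='aa', z='bb'
  • x='aa', y='b', z='b'
  • x='a', y='ab', z='b'
  • x='', y='aab', z='b'

Total count: 6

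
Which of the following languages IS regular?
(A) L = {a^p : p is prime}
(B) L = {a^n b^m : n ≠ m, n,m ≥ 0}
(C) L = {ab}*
(C) {ab}*

(C) L = {ab}* is regular.

This can be recognized by a finite automaton (DFA/NFA).
Regular expressions like {ab}* define regular languages.

The other choices are not regular:
- {a^p : p is prime}: After pumping, the length becomes composite
- {a^n b^m : n ≠ m, n,m ≥ 0}: After pumping a's, we can make n = m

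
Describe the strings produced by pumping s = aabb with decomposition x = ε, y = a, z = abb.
{xy^i z : i ≥ 0} = {a^(i+1) b^2 : i ≥ 0} = {abb, aabb, aaabb, ...}

With x = ε, y = a, z = abb: Starting with aabb and pumping the first 'a' (z = abb keeps the second 'a'), we get strings with i+1 a's followed by 2 b's for i = 0, 1, 2, ...; note bb is not produced because z always contributes one a.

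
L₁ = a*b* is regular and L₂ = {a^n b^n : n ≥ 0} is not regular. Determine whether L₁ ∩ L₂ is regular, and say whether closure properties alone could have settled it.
No — L₁ ∩ L₂ is not regular.

Every string a^n b^n already lies in a*b*, so L₁ ∩ L₂ = {a^n b^n : n ≥ 0} = L₂ itself, which is the standard non-regular language (pump s = a^p b^p).

Note that the bare facts "L₁ regular, L₂ non-regular" do not settle the question by themselves: the closure of regular languages under ∪, ∩, complement and difference applies only when BOTH operands are regular. With a non-regular operand the result can come out regular or non-regular depending on the specific languages, so one has to work out L₁ ∩ L₂ for this particular pair, as above.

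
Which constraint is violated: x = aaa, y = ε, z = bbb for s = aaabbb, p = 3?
Violated: |y| > 0

The decomposition x = aaa, y = ε, z = bbb for s = aaabbb with p = 3
violates the constraint: |y| > 0

|y| = 0, but the pumping lemma requires |y| > 0 (y must be non-empty).

Pumping lemma constraints:
1. xyz = s (decomposition is valid)
2. |xy| ≤ p
3. |y| > 0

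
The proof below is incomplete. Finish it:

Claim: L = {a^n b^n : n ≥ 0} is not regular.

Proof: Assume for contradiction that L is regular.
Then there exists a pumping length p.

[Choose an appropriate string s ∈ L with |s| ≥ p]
s = a^p b^p

This string is in L (has equal a's and b's) and has length 2p ≥ p.
Any decomposition xyz with |xy| ≤ p means y consists only of a's,
so pumping will unbalance the counts.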